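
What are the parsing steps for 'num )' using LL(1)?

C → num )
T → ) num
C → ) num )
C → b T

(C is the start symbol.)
Stack is shown with the top on the left.

Stack    Input    Action
------------------------
C $      num ) $  output C → num )
num ) $  num ) $  match 'num'
) $      ) $      match ')'
$        $        accept

The string is accepted.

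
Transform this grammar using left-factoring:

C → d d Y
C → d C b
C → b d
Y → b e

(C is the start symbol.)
Left-factoring transforms A → αβ₁ | αβ₂ into A → αA' and A' → β₁ | β₂
(α is the longest common prefix among the alternatives). Repeat until
no nonterminal has two alternatives with a common prefix.

Round 1: C has alternatives sharing prefix 'd'. Introduce C': C → d C'
  Add: C' → d Y
  Add: C' → C b

No remaining common prefixes — done.

Resulting grammar:
C → d C'
C' → d Y
C' → C b
C → b d
Y → b e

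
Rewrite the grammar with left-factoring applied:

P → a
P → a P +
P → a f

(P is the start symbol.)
P → a P'
P' → ε
P' → P +
P' → f

Left-factoring transforms A → αβ₁ | αβ₂ into A → αA' and A' → β₁ | β₂
(α is the longest common prefix among the alternatives). Repeat until
no nonterminal has two alternatives with a common prefix.

Round 1: P has alternatives sharing prefix 'a'. Introduce P': P → a P'
  Add: P' → ε
  Add: P' → P +
  Add: P' → f

No remaining common prefixes — done.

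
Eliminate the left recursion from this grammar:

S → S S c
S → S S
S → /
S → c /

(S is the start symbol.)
S → / S'
S → c / S'
S' → S c S'
S' → S S'
S' → ε

S is directly left-recursive. The standard transformation for
  A → A α₁ | ... | A α_m | β₁ | ... | β_n
is
  A  → β₁ A' | ... | β_n A'
  A' → α₁ A' | ... | α_m A' | ε

S → / becomes S → / S'
S → c / becomes S → c / S'
S → S S c becomes S' → S c S'
S → S S becomes S' → S S'
Add S' → ε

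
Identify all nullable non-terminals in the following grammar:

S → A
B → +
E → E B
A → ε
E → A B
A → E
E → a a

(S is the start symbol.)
ε-productions: A → ε
So A is immediately nullable.
S → A: every symbol on the right is nullable, so S is nullable too.
No further non-terminal can be added: every production for the remaining non-terminals contains a terminal or a non-nullable non-terminal.
Nullable = { 'A', 'S' }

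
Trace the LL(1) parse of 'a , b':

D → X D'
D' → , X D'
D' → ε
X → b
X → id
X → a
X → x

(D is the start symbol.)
LL(1) parsing maintains a stack (initially the start symbol over $) and the input. At each step: if the stack top is a terminal, match it against the current input token; if it is a non-terminal N, replace it with the RHS of M[N, lookahead] (the unique production whose predict set contains the lookahead).

Stack is shown with the top on the left.

Stack     Input    Action
-------------------------
D $       a , b $  output D → X D'
X D' $    a , b $  output X → a
a D' $    a , b $  match 'a'
D' $      , b $    output D' → , X D'
, X D' $  , b $    match ','
X D' $    b $      output X → b
b D' $    b $      match 'b'
D' $      $        output D' → ε
$         $        accept

The string is accepted.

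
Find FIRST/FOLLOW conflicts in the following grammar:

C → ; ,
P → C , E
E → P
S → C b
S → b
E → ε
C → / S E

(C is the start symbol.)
No FIRST/FOLLOW conflicts.

Nullable non-terminals: E.
FIRST sets used below: FIRST(P) = { '/', ';' }

E: nullable alternative(s) E → ε; FOLLOW(E) = { $, ',', 'b' }
  E → P: FIRST \ {ε} = { '/', ';' } — disjoint from FOLLOW(E)
  E → ε: FIRST \ {ε} = { } — this is the only nullable alternative, skip

C, P, S have no nullable alternative, so no FIRST/FOLLOW check is needed there.

No FIRST/FOLLOW conflicts found.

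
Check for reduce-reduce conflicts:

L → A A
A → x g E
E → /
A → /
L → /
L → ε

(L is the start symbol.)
Augment with L' → L and build the canonical LR(0) collection (I0 = CLOSURE({[L' → . L]}), then GOTO on every symbol after a dot until no new states appear). It has 10 states:
  I0: { [A → . /], [A → . x g E], [L → . /], [L → . A A], [L → .], [L' → . L] }  — shift, reduce
  I1: { [A → / .], [L → / .] }  — 2 reduces
  I2: { [A → . /], [A → . x g E], [L → A . A] }  — shift
  I3: { [L' → L .] }  — accept
  I4: { [A → x . g E] }  — shift
  I5: { [A → x g . E], [E → . /] }  — shift
  I6: { [E → / .] }  — reduce
  I7: { [A → x g E .] }  — reduce
  I8: { [A → / .] }  — reduce
  I9: { [L → A A .] }  — reduce

I1 contains complete items [A → / .], [L → / .] — reduce-reduce conflict.

Answer: Yes — I1: [A → / .] vs [L → / .]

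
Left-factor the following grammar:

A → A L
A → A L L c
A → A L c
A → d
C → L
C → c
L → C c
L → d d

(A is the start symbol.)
A → A L A'
A' → ε
A' → L c
A' → c
A → d
C → L
C → c
L → C c
L → d d

Left-factoring transforms A → αβ₁ | αβ₂ into A → αA' and A' → β₁ | β₂
(α is the longest common prefix among the alternatives). Repeat until
no nonterminal has two alternatives with a common prefix.

Round 1: A has alternatives sharing prefix 'A L'. Introduce A': A → A L A'
  Add: A' → ε
  Add: A' → L c
  Add: A' → c

No remaining common prefixes — done.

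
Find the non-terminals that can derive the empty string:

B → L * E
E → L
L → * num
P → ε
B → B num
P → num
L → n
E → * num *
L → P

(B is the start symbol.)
{ 'E', 'L', 'P' }

ε-productions: P → ε
So P is immediately nullable.
L → P: every symbol on the right is nullable, so L is nullable too.
E → L: every symbol on the right is nullable, so E is nullable too.
No further non-terminal can be added: every production for the remaining non-terminals contains a terminal or a non-nullable non-terminal.
Nullable = { 'E', 'L', 'P' }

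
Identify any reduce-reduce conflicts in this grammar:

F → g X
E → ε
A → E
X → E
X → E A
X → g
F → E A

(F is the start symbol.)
Yes — I4: [E → .] vs [X → E .]

A reduce-reduce conflict occurs when an LR(0) state has two complete items [A → α .] and [B → β .] — both call for a reduction, and with no lookahead the parser cannot choose between them.

Augment with F' → F and build the canonical LR(0) collection (I0 = CLOSURE({[F' → . F]}), then GOTO on every symbol after a dot until no new states appear). It has 10 states:
  I0: { [E → .], [F → . E A], [F → . g X], [F' → . F] }  — shift, reduce
  I1: { [A → . E], [E → .], [F → E . A] }  — reduce
  I2: { [F' → F .] }  — accept
  I3: { [E → .], [F → g . X], [X → . E A], [X → . E], [X → . g] }  — shift, reduce
  I4: { [A → . E], [E → .], [X → E . A], [X → E .] }  — 2 reduces
  I5: { [F → g X .] }  — reduce
  I6: { [X → g .] }  — reduce
  I7: { [X → E A .] }  — reduce
  I8: { [A → E .] }  — reduce
  I9: { [F → E A .] }  — reduce

I4 contains complete items [E → .], [X → E .] — reduce-reduce conflict.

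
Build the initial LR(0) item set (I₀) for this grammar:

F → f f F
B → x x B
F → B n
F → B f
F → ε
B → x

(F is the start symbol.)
First, augment the grammar with F' → F
I₀ = CLOSURE({ [F' → . F] }):
  [F' → . F] has the dot before F: add [F → . f f F], [F → . B n], [F → . B f], [F → .]
  [F → . B n] has the dot before B: add [B → . x x B], [B → . x]
No further items can be added.

I₀ = { [B → . x x B], [B → . x], [F → . B f], [F → . B n], [F → . f f F], [F → .], [F' → . F] }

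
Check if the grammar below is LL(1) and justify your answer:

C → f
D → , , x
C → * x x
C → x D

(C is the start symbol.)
A grammar is LL(1) if for each non-terminal N with multiple productions, the predict sets of those productions are pairwise disjoint, where PREDICT(N → α) = (FIRST(α) \ {ε}) ∪ (FOLLOW(N) if α ⇒* ε).

For C:
  PREDICT(C → f) = { 'f' }
  PREDICT(C → '*' x x) = { '*' }
  PREDICT(C → x D) = { 'x' }
D has a single production, so nothing to check there.

All predict sets are disjoint. The grammar IS LL(1).

Answer: Yes, the grammar is LL(1).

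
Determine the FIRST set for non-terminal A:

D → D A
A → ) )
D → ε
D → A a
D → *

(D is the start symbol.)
From A → ) ):
  - ')' is a terminal: add ')' and stop

Collecting: FIRST(A) = { ')' }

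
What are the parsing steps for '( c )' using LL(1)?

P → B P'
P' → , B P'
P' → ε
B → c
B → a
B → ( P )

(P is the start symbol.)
LL(1) parsing maintains a stack (initially the start symbol over $) and the input. At each step: if the stack top is a terminal, match it against the current input token; if it is a non-terminal N, replace it with the RHS of M[N, lookahead] (the unique production whose predict set contains the lookahead).

Stack is shown with the top on the left.

Stack        Input    Action
----------------------------
P $          ( c ) $  output P → B P'
B P' $       ( c ) $  output B → ( P )
( P ) P' $   ( c ) $  match '('
P ) P' $     c ) $    output P → B P'
B P' ) P' $  c ) $    output B → c
c P' ) P' $  c ) $    match 'c'
P' ) P' $    ) $      output P' → ε
) P' $       ) $      match ')'
P' $         $        output P' → ε
$            $        accept

The string is accepted.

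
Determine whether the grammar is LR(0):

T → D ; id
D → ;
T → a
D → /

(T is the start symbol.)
A grammar is LR(0) if no state in the canonical LR(0) collection has:
  - both a shift item (dot before a terminal) and a complete item (shift-reduce conflict), or
  - two or more complete items (reduce-reduce conflict; the accept item [T' → T .] counts as a complete item here).

Augment with T' → T and build the canonical LR(0) collection (I0 = CLOSURE({[T' → . T]}), then GOTO on every symbol after a dot until no new states appear). It has 8 states:
  I0: { [D → . /], [D → . ;], [T → . D ; id], [T → . a], [T' → . T] }  — shift
  I1: { [D → / .] }  — reduce
  I2: { [D → ; .] }  — reduce
  I3: { [T → D . ; id] }  — shift
  I4: { [T' → T .] }  — accept
  I5: { [T → a .] }  — reduce
  I6: { [T → D ; . id] }  — shift
  I7: { [T → D ; id .] }  — reduce

Every state is either a pure shift/goto state or contains exactly one complete item and nothing to shift — no conflicts. The grammar is LR(0).

Answer: Yes, the grammar is LR(0)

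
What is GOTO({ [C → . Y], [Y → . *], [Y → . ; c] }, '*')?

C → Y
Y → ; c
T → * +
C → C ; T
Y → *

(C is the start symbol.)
{ [Y → * .] }

GOTO(I, '*') = CLOSURE({ [A → αX.β] : [A → α.Xβ] ∈ I, X = '*' })

Items with dot before '*', with the dot advanced:
  [Y → . *] → [Y → * .]
Closure adds nothing (no advanced item has the dot before a non-terminal).

GOTO = { [Y → * .] }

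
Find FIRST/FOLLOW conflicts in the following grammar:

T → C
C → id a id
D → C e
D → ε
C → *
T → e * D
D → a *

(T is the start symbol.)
A FIRST/FOLLOW conflict occurs when a non-terminal N has a nullable alternative N → β (β ⇒* ε) and another alternative N → α with FIRST(α) ∩ FOLLOW(N) ≠ ∅: on such a lookahead the parser cannot decide between expanding α and letting N vanish via β.

Nullable non-terminals: D.
FIRST sets used below: FIRST(C) = { '*', 'id' }

D: nullable alternative(s) D → ε; FOLLOW(D) = { $ }
  D → C e: FIRST \ {ε} = { '*', 'id' } — disjoint from FOLLOW(D)
  D → ε: FIRST \ {ε} = { } — this is the only nullable alternative, skip
  D → a *: FIRST \ {ε} = { 'a' } — disjoint from FOLLOW(D)

C, T have no nullable alternative, so no FIRST/FOLLOW check is needed there.

No FIRST/FOLLOW conflicts found.

Answer: No FIRST/FOLLOW conflicts.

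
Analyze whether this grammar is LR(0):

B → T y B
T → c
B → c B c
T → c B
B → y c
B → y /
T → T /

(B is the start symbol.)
A grammar is LR(0) if no state in the canonical LR(0) collection has:
  - both a shift item (dot before a terminal) and a complete item (shift-reduce conflict), or
  - two or more complete items (reduce-reduce conflict; the accept item [B' → B .] counts as a complete item here).

Augment with B' → B and build the canonical LR(0) collection (I0 = CLOSURE({[B' → . B]}), then GOTO on every symbol after a dot until no new states appear). It has 12 states:
  I0: { [B → . T y B], [B → . c B c], [B → . y /], [B → . y c], [B' → . B], [T → . T /], [T → . c B], [T → . c] }  — shift
  I1: { [B' → B .] }  — accept
  I2: { [B → T . y B], [T → T . /] }  — shift
  I3: { [B → . T y B], [B → . c B c], [B → . y /], [B → . y c], [B → c . B c], [T → . T /], [T → . c B], [T → . c], [T → c . B], [T → c .] }  — shift, reduce
  I4: { [B → y . /], [B → y . c] }  — shift
  I5: { [B → y / .] }  — reduce
  I6: { [B → y c .] }  — reduce
  I7: { [B → c B . c], [T → c B .] }  — shift, reduce
  I8: { [B → c B c .] }  — reduce
  I9: { [T → T / .] }  — reduce
  I10: { [B → . T y B], [B → . c B c], [B → . y /], [B → . y c], [B → T y . B], [T → . T /], [T → . c B], [T → . c] }  — shift
  I11: { [B → T y B .] }  — reduce

Conflict in state I3:
  Shift-reduce conflict between [T → c .] and [B → . c B c]
So the grammar is NOT LR(0).

Answer: No. Shift-reduce conflict between [T → c .] and [B → . c B c]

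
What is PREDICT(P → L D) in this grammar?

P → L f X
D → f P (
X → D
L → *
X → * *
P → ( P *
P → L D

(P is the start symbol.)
{ '*' }

PREDICT(P → L D) = (FIRST(RHS) \ {ε}) ∪ (FOLLOW(P) if ε ∈ FIRST(RHS), i.e. RHS ⇒* ε)
FIRST(L) = { '*' }
FIRST(L D) = { '*' }
ε ∉ FIRST(L D), so FOLLOW(P) is not added.
PREDICT(P → L D) = { '*' }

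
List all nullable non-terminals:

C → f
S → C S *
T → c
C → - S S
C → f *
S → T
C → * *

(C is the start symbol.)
None

A non-terminal is nullable if it can derive ε (the empty string): either it has an ε-production, or it has a production whose right-hand side consists entirely of nullable non-terminals.

There are no ε-productions, so no non-terminal can derive ε.
No non-terminals are nullable.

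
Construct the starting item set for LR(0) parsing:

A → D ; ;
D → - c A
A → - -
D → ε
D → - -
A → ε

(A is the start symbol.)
First, augment the grammar with A' → A
I₀ = CLOSURE({ [A' → . A] }):
  [A' → . A] has the dot before A: add [A → . D ; ;], [A → . - -], [A → .]
  [A → . D ; ;] has the dot before D: add [D → . - c A], [D → .], [D → . - -]
No further items can be added.

I₀ = { [A → . - -], [A → . D ; ;], [A → .], [A' → . A], [D → . - -], [D → . - c A], [D → .] }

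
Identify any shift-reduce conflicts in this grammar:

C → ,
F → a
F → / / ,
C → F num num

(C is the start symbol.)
A shift-reduce conflict occurs when an LR(0) state has both:
  - a complete (reduce) item [A → α .] (dot at the end), and
  - a shift item [B → β . c γ] (dot before a terminal).

Augment with C' → C and build the canonical LR(0) collection (I0 = CLOSURE({[C' → . C]}), then GOTO on every symbol after a dot until no new states appear). It has 10 states:
  I0: { [C → . ,], [C → . F num num], [C' → . C], [F → . / / ,], [F → . a] }  — shift
  I1: { [C → , .] }  — reduce
  I2: { [F → / . / ,] }  — shift
  I3: { [C' → C .] }  — accept
  I4: { [C → F . num num] }  — shift
  I5: { [F → a .] }  — reduce
  I6: { [C → F num . num] }  — shift
  I7: { [C → F num num .] }  — reduce
  I8: { [F → / / . ,] }  — shift
  I9: { [F → / / , .] }  — reduce

No state contains both a complete item and a shift item.

Answer: No shift-reduce conflicts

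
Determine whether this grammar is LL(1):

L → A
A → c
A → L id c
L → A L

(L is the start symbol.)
Relevant sets:
  FIRST(A) = { 'c' }
  FIRST(L) = { 'c' }

For L:
  PREDICT(L → A) = { 'c' }
  PREDICT(L → A L) = { 'c' }
For A:
  PREDICT(A → c) = { 'c' }
  PREDICT(A → L id c) = { 'c' }

Conflict found: Predict set conflict for L: { 'c' }
The grammar is NOT LL(1).

Answer: No. Predict set conflict for L: { 'c' }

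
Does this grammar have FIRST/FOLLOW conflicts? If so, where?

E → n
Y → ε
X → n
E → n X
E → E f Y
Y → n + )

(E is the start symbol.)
No FIRST/FOLLOW conflicts.

A FIRST/FOLLOW conflict occurs when a non-terminal N has a nullable alternative N → β (β ⇒* ε) and another alternative N → α with FIRST(α) ∩ FOLLOW(N) ≠ ∅: on such a lookahead the parser cannot decide between expanding α and letting N vanish via β.

Nullable non-terminals: Y.

Y: nullable alternative(s) Y → ε; FOLLOW(Y) = { $, 'f' }
  Y → ε: FIRST \ {ε} = { } — this is the only nullable alternative, skip
  Y → n + ): FIRST \ {ε} = { 'n' } — disjoint from FOLLOW(Y)

E, X have no nullable alternative, so no FIRST/FOLLOW check is needed there.

No FIRST/FOLLOW conflicts found.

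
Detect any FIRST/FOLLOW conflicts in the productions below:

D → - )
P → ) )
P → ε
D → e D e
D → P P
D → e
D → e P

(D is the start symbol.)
Yes. D → e D e with FOLLOW(D) on { 'e' }; D → e with FOLLOW(D) on { 'e' }; D → e P with FOLLOW(D) on { 'e' }; P → ')' ')' with FOLLOW(P) on { ')' }

A FIRST/FOLLOW conflict occurs when a non-terminal N has a nullable alternative N → β (β ⇒* ε) and another alternative N → α with FIRST(α) ∩ FOLLOW(N) ≠ ∅: on such a lookahead the parser cannot decide between expanding α and letting N vanish via β.

Nullable non-terminals: D, P.
FIRST sets used below: FIRST(P) = { ')', ε }

D: nullable alternative(s) D → P P; FOLLOW(D) = { $, 'e' }
  D → - ): FIRST \ {ε} = { '-' } — disjoint from FOLLOW(D)
  D → e D e: FIRST \ {ε} = { 'e' } — overlaps FOLLOW(D) on { 'e' }: CONFLICT
  D → P P: FIRST \ {ε} = { ')' } — this is the only nullable alternative, skip
  D → e: FIRST \ {ε} = { 'e' } — overlaps FOLLOW(D) on { 'e' }: CONFLICT
  D → e P: FIRST \ {ε} = { 'e' } — overlaps FOLLOW(D) on { 'e' }: CONFLICT

P: nullable alternative(s) P → ε; FOLLOW(P) = { $, ')', 'e' }
  P → ) ): FIRST \ {ε} = { ')' } — overlaps FOLLOW(P) on { ')' }: CONFLICT
  P → ε: FIRST \ {ε} = { } — this is the only nullable alternative, skip

So the grammar has 4 FIRST/FOLLOW conflicts (marked CONFLICT above).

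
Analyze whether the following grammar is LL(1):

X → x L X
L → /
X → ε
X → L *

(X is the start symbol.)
Relevant sets:
  FIRST(L) = { '/' }
  FOLLOW(X) = { $ }

For X:
  PREDICT(X → x L X) = { 'x' }
  PREDICT(X → ε) = { $ }
  PREDICT(X → L '*') = { '/' }
L has a single production, so nothing to check there.

All predict sets are disjoint. The grammar IS LL(1).

Answer: Yes, the grammar is LL(1).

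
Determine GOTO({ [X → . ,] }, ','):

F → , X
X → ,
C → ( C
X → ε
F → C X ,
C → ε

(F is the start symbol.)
GOTO(I, ',') = CLOSURE({ [A → αX.β] : [A → α.Xβ] ∈ I, X = ',' })

Items with dot before ',', with the dot advanced:
  [X → . ,] → [X → , .]
Closure adds nothing (no advanced item has the dot before a non-terminal).

GOTO = { [X → , .] }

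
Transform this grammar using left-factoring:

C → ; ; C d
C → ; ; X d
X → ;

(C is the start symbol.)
C → ; ; C'
C' → C d
C' → X d
X → ;

Left-factoring transforms A → αβ₁ | αβ₂ into A → αA' and A' → β₁ | β₂
(α is the longest common prefix among the alternatives). Repeat until
no nonterminal has two alternatives with a common prefix.

Round 1: C has alternatives sharing prefix '; ;'. Introduce C': C → ; ; C'
  Add: C' → C d
  Add: C' → X d

No remaining common prefixes — done.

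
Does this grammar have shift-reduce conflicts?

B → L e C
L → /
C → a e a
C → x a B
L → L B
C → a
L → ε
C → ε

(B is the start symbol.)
Yes — I0: [L → .] vs [L → . /]; I3: [L → .] vs [B → L . e C]; I5: [C → .] vs [C → . a]; I7: [C → a .] vs [C → a . e a]; I9: [L → .] vs [L → . /]

A shift-reduce conflict occurs when an LR(0) state has both:
  - a complete (reduce) item [A → α .] (dot at the end), and
  - a shift item [B → β . c γ] (dot before a terminal).

Augment with B' → B and build the canonical LR(0) collection (I0 = CLOSURE({[B' → . B]}), then GOTO on every symbol after a dot until no new states appear). It has 13 states:
  I0: { [B → . L e C], [B' → . B], [L → . /], [L → . L B], [L → .] }  — shift, reduce
  I1: { [L → / .] }  — reduce
  I2: { [B' → B .] }  — accept
  I3: { [B → . L e C], [B → L . e C], [L → . /], [L → . L B], [L → .], [L → L . B] }  — shift, reduce
  I4: { [L → L B .] }  — reduce
  I5: { [B → L e . C], [C → . a e a], [C → . a], [C → . x a B], [C → .] }  — shift, reduce
  I6: { [B → L e C .] }  — reduce
  I7: { [C → a . e a], [C → a .] }  — shift, reduce
  I8: { [C → x . a B] }  — shift
  I9: { [B → . L e C], [C → x a . B], [L → . /], [L → . L B], [L → .] }  — shift, reduce
  I10: { [C → x a B .] }  — reduce
  I11: { [C → a e . a] }  — shift
  I12: { [C → a e a .] }  — reduce

I0 contains reduce item [L → .] and shift item [L → . /] — shift-reduce conflict.
I3 contains reduce item [L → .] and shift items [B → L . e C], [L → . /] — shift-reduce conflict.
I5 contains reduce item [C → .] and shift items [C → . a], [C → . a e a], [C → . x a B] — shift-reduce conflict.
I7 contains reduce item [C → a .] and shift item [C → a . e a] — shift-reduce conflict.
I9 contains reduce item [L → .] and shift item [L → . /] — shift-reduce conflict.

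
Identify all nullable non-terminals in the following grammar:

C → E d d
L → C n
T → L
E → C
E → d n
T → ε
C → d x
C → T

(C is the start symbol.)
{ 'C', 'E', 'T' }

A non-terminal is nullable if it can derive ε (the empty string): either it has an ε-production, or it has a production whose right-hand side consists entirely of nullable non-terminals.

ε-productions: T → ε
So T is immediately nullable.
C → T: every symbol on the right is nullable, so C is nullable too.
E → C: every symbol on the right is nullable, so E is nullable too.
No further non-terminal can be added: every production for the remaining non-terminals contains a terminal or a non-nullable non-terminal.
Nullable = { 'C', 'E', 'T' }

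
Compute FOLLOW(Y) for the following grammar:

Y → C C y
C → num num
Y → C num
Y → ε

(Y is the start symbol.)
{ $ }

Y is the start symbol, so $ ∈ FOLLOW(Y).
Y does not occur on any right-hand side.

Taking the union: FOLLOW(Y) = { $ }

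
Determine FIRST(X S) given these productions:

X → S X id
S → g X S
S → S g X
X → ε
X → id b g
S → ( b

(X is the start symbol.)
{ '(', 'g', 'id' }

FIRST sets of the non-terminals involved (from the grammar, by fixed-point iteration):
  FIRST(X) = { '(', 'g', 'id', ε }
  FIRST(S) = { '(', 'g' }

To compute FIRST(X S), process the symbols left to right:
Symbol X is a non-terminal. Add FIRST(X) \ {ε} = { '(', 'g', 'id' }
X is nullable (ε ∈ FIRST(X)), continue to the next symbol.
Symbol S is a non-terminal. Add FIRST(S) \ {ε} = { '(', 'g' }
S is not nullable (ε ∉ FIRST(S)), so stop here.
FIRST(X S) = { '(', 'g', 'id' }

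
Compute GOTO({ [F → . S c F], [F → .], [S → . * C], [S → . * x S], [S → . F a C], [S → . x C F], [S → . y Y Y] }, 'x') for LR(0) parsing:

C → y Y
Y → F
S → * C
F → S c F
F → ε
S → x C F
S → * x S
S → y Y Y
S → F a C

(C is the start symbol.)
GOTO(I, 'x') = CLOSURE({ [A → αX.β] : [A → α.Xβ] ∈ I, X = 'x' })

Items with dot before 'x', with the dot advanced:
  [S → . x C F] → [S → x . C F]
Closure of the advanced items:
  [S → x . C F] has the dot before C: add [C → . y Y]

GOTO = { [C → . y Y], [S → x . C F] }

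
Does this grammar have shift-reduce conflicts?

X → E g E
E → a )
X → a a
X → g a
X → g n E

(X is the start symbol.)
No shift-reduce conflicts

Augment with X' → X and build the canonical LR(0) collection (I0 = CLOSURE({[X' → . X]}), then GOTO on every symbol after a dot until no new states appear). It has 13 states:
  I0: { [E → . a )], [X → . E g E], [X → . a a], [X → . g a], [X → . g n E], [X' → . X] }  — shift
  I1: { [X → E . g E] }  — shift
  I2: { [X' → X .] }  — accept
  I3: { [E → a . )], [X → a . a] }  — shift
  I4: { [X → g . a], [X → g . n E] }  — shift
  I5: { [X → g a .] }  — reduce
  I6: { [E → . a )], [X → g n . E] }  — shift
  I7: { [X → g n E .] }  — reduce
  I8: { [E → a . )] }  — shift
  I9: { [E → a ) .] }  — reduce
  I10: { [X → a a .] }  — reduce
  I11: { [E → . a )], [X → E g . E] }  — shift
  I12: { [X → E g E .] }  — reduce

No state contains both a complete item and a shift item.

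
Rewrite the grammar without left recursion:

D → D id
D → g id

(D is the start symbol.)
D is directly left-recursive. The standard transformation for
  A → A α₁ | ... | A α_m | β₁ | ... | β_n
is
  A  → β₁ A' | ... | β_n A'
  A' → α₁ A' | ... | α_m A' | ε

D → g id becomes D → g id D'
D → D id becomes D' → id D'
Add D' → ε

Resulting grammar:
D → g id D'
D' → id D'
D' → ε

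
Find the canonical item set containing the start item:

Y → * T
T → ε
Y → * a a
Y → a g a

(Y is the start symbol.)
First, augment the grammar with Y' → Y
I₀ = CLOSURE({ [Y' → . Y] }):
  [Y' → . Y] has the dot before Y: add [Y → . * T], [Y → . * a a], [Y → . a g a]
No further items can be added.

I₀ = { [Y → . * T], [Y → . * a a], [Y → . a g a], [Y' → . Y] }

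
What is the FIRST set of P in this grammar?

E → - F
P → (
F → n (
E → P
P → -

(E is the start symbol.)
To compute FIRST(P), examine every production with P on the left-hand side, reading each right-hand side left to right until a non-nullable symbol is reached.

From P → (:
  - '(' is a terminal: add '(' and stop
From P → -:
  - '-' is a terminal: add '-' and stop

Collecting: FIRST(P) = { '(', '-' }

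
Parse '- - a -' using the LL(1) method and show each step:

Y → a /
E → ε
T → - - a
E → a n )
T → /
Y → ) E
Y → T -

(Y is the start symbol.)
LL(1) parsing maintains a stack (initially the start symbol over $) and the input. At each step: if the stack top is a terminal, match it against the current input token; if it is a non-terminal N, replace it with the RHS of M[N, lookahead] (the unique production whose predict set contains the lookahead).

Stack is shown with the top on the left.

Stack      Input      Action
----------------------------
Y $        - - a - $  output Y → T -
T - $      - - a - $  output T → - - a
- - a - $  - - a - $  match '-'
- a - $    - a - $    match '-'
a - $      a - $      match 'a'
- $        - $        match '-'
$          $          accept

The string is accepted.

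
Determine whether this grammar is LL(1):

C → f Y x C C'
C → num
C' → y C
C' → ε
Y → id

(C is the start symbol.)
A grammar is LL(1) if for each non-terminal N with multiple productions, the predict sets of those productions are pairwise disjoint, where PREDICT(N → α) = (FIRST(α) \ {ε}) ∪ (FOLLOW(N) if α ⇒* ε).

Relevant sets:
  FOLLOW(C') = { $, 'y' }

For C:
  PREDICT(C → f Y x C C') = { 'f' }
  PREDICT(C → num) = { 'num' }
For C':
  PREDICT(C' → y C) = { 'y' }
  PREDICT(C' → ε) = { $, 'y' }
Y has a single production, so nothing to check there.

Conflict found: Predict set conflict for C': { 'y' }
The grammar is NOT LL(1).

Answer: No. Predict set conflict for C': { 'y' }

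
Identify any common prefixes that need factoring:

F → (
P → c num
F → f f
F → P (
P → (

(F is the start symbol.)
Left-factoring is needed when two productions for the same non-terminal
share a common prefix on the right-hand side.

Productions for F:
  F → (
  F → f f
  F → P (
Productions for P:
  P → c num
  P → (

No common prefixes found.

Answer: No, left-factoring is not needed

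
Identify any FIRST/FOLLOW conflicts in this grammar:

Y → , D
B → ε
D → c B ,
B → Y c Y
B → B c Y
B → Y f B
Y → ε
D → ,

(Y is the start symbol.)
Nullable non-terminals: B, Y.
FIRST sets used below: FIRST(Y) = { ',', ε }, FIRST(B) = { ',', 'c', 'f', ε }

B: nullable alternative(s) B → ε; FOLLOW(B) = { ',', 'c' }
  B → ε: FIRST \ {ε} = { } — this is the only nullable alternative, skip
  B → Y c Y: FIRST \ {ε} = { ',', 'c' } — overlaps FOLLOW(B) on { ',', 'c' }: CONFLICT
  B → B c Y: FIRST \ {ε} = { ',', 'c', 'f' } — overlaps FOLLOW(B) on { ',', 'c' }: CONFLICT
  B → Y f B: FIRST \ {ε} = { ',', 'f' } — overlaps FOLLOW(B) on { ',' }: CONFLICT

Y: nullable alternative(s) Y → ε; FOLLOW(Y) = { $, ',', 'c', 'f' }
  Y → , D: FIRST \ {ε} = { ',' } — overlaps FOLLOW(Y) on { ',' }: CONFLICT
  Y → ε: FIRST \ {ε} = { } — this is the only nullable alternative, skip

D has no nullable alternative, so no FIRST/FOLLOW check is needed there.

So the grammar has 4 FIRST/FOLLOW conflicts (marked CONFLICT above).

Answer: Yes. Y → ',' D with FOLLOW(Y) on { ',' }; B → Y c Y with FOLLOW(B) on { ',', 'c' }; B → B c Y with FOLLOW(B) on { ',', 'c' }; B → Y f B with FOLLOW(B) on { ',' }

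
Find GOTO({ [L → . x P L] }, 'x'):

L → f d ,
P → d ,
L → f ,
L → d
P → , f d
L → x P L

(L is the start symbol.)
GOTO(I, 'x') = CLOSURE({ [A → αX.β] : [A → α.Xβ] ∈ I, X = 'x' })

Items with dot before 'x', with the dot advanced:
  [L → . x P L] → [L → x . P L]
Closure of the advanced items:
  [L → x . P L] has the dot before P: add [P → . d ,], [P → . , f d]

GOTO = { [L → x . P L], [P → . , f d], [P → . d ,] }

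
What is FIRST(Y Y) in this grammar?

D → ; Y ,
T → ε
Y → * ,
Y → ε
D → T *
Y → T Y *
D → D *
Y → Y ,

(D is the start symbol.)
{ '*', ',', ε }

FIRST sets of the non-terminals involved (from the grammar, by fixed-point iteration):
  FIRST(Y) = { '*', ',', ε }

To compute FIRST(Y Y), process the symbols left to right:
Symbol Y is a non-terminal. Add FIRST(Y) \ {ε} = { '*', ',' }
Y is nullable (ε ∈ FIRST(Y)), continue to the next symbol.
Symbol Y is a non-terminal. Add FIRST(Y) \ {ε} = { '*', ',' }
Y is nullable (ε ∈ FIRST(Y)), continue to the next symbol.
All symbols are nullable, so ε is in the result.
FIRST(Y Y) = { '*', ',', ε }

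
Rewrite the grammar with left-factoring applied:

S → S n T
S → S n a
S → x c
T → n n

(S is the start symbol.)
Left-factoring transforms A → αβ₁ | αβ₂ into A → αA' and A' → β₁ | β₂
(α is the longest common prefix among the alternatives). Repeat until
no nonterminal has two alternatives with a common prefix.

Round 1: S has alternatives sharing prefix 'S n'. Introduce S': S → S n S'
  Add: S' → T
  Add: S' → a

No remaining common prefixes — done.

Resulting grammar:
S → S n S'
S' → T
S' → a
S → x c
T → n n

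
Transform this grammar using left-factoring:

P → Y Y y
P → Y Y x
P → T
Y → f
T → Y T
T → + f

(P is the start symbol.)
Left-factoring transforms A → αβ₁ | αβ₂ into A → αA' and A' → β₁ | β₂
(α is the longest common prefix among the alternatives). Repeat until
no nonterminal has two alternatives with a common prefix.

Round 1: P has alternatives sharing prefix 'Y Y'. Introduce P': P → Y Y P'
  Add: P' → y
  Add: P' → x

No remaining common prefixes — done.

Resulting grammar:
P → Y Y P'
P' → y
P' → x
P → T
Y → f
T → Y T
T → + f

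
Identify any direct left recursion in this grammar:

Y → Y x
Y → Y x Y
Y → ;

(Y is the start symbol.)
Yes, Y is left-recursive

Direct left recursion occurs when N → N α for some non-terminal N (the right-hand side begins with the left-hand side itself).

Y → Y x: LEFT RECURSIVE (starts with Y)
Y → Y x Y: LEFT RECURSIVE (starts with Y)
Y → ;: starts with ';'

The grammar has direct left recursion on: Y.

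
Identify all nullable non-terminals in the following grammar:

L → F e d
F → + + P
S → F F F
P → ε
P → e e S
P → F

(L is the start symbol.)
A non-terminal is nullable if it can derive ε (the empty string): either it has an ε-production, or it has a production whose right-hand side consists entirely of nullable non-terminals.

ε-productions: P → ε
So P is immediately nullable.
No further non-terminal can be added: every production for the remaining non-terminals contains a terminal or a non-nullable non-terminal.
Nullable = { 'P' }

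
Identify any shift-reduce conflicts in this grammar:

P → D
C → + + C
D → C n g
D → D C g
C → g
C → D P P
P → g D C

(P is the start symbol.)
A shift-reduce conflict occurs when an LR(0) state has both:
  - a complete (reduce) item [A → α .] (dot at the end), and
  - a shift item [B → β . c γ] (dot before a terminal).

Augment with P' → P and build the canonical LR(0) collection (I0 = CLOSURE({[P' → . P]}), then GOTO on every symbol after a dot until no new states appear). It has 18 states:
  I0: { [C → . + + C], [C → . D P P], [C → . g], [D → . C n g], [D → . D C g], [P → . D], [P → . g D C], [P' → . P] }  — shift
  I1: { [C → + . + C] }  — shift
  I2: { [D → C . n g] }  — shift
  I3: { [C → . + + C], [C → . D P P], [C → . g], [C → D . P P], [D → . C n g], [D → . D C g], [D → D . C g], [P → . D], [P → . g D C], [P → D .] }  — shift, reduce
  I4: { [P' → P .] }  — accept
  I5: { [C → . + + C], [C → . D P P], [C → . g], [C → g .], [D → . C n g], [D → . D C g], [P → g . D C] }  — shift, reduce
  I6: { [C → . + + C], [C → . D P P], [C → . g], [C → D . P P], [D → . C n g], [D → . D C g], [D → D . C g], [P → . D], [P → . g D C], [P → g D . C] }  — shift
  I7: { [C → g .] }  — reduce
  I8: { [D → C . n g], [D → D C . g], [P → g D C .] }  — shift, reduce
  I9: { [C → . + + C], [C → . D P P], [C → . g], [C → D P . P], [D → . C n g], [D → . D C g], [P → . D], [P → . g D C] }  — shift
  I10: { [C → D P P .] }  — reduce
  I11: { [D → D C g .] }  — reduce
  I12: { [D → C n . g] }  — shift
  I13: { [D → C n g .] }  — reduce
  I14: { [D → C . n g], [D → D C . g] }  — shift
  I15: { [C → + + . C], [C → . + + C], [C → . D P P], [C → . g], [D → . C n g], [D → . D C g] }  — shift
  I16: { [C → + + C .], [D → C . n g] }  — shift, reduce
  I17: { [C → . + + C], [C → . D P P], [C → . g], [C → D . P P], [D → . C n g], [D → . D C g], [D → D . C g], [P → . D], [P → . g D C] }  — shift

I3 contains reduce item [P → D .] and shift items [C → . + + C], [C → . g], [P → . g D C] — shift-reduce conflict.
I5 contains reduce item [C → g .] and shift items [C → . + + C], [C → . g] — shift-reduce conflict.
I8 contains reduce item [P → g D C .] and shift items [D → C . n g], [D → D C . g] — shift-reduce conflict.
I16 contains reduce item [C → + + C .] and shift item [D → C . n g] — shift-reduce conflict.

Answer: Yes — I3: [P → D .] vs [C → . + + C]; I5: [C → g .] vs [C → . + + C]; I8: [P → g D C .] vs [D → C . n g]; I16: [C → + + C .] vs [D → C . n g]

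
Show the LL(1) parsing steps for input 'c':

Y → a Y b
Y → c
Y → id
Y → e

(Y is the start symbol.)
LL(1) parsing maintains a stack (initially the start symbol over $) and the input. At each step: if the stack top is a terminal, match it against the current input token; if it is a non-terminal N, replace it with the RHS of M[N, lookahead] (the unique production whose predict set contains the lookahead).

Stack is shown with the top on the left.

Stack  Input  Action
--------------------
Y $    c $    output Y → c
c $    c $    match 'c'
$      $      accept

The string is accepted.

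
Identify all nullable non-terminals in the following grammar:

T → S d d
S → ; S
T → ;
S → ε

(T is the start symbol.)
A non-terminal is nullable if it can derive ε (the empty string): either it has an ε-production, or it has a production whose right-hand side consists entirely of nullable non-terminals.

ε-productions: S → ε
So S is immediately nullable.
No further non-terminal can be added: every production for the remaining non-terminals contains a terminal or a non-nullable non-terminal.
Nullable = { 'S' }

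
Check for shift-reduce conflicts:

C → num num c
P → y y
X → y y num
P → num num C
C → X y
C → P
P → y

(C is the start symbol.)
Yes — I5: [P → y .] vs [P → y . y]; I6: [P → y y .] vs [X → y y . num]

A shift-reduce conflict occurs when an LR(0) state has both:
  - a complete (reduce) item [A → α .] (dot at the end), and
  - a shift item [B → β . c γ] (dot before a terminal).

Augment with C' → C and build the canonical LR(0) collection (I0 = CLOSURE({[C' → . C]}), then GOTO on every symbol after a dot until no new states appear). It has 12 states:
  I0: { [C → . P], [C → . X y], [C → . num num c], [C' → . C], [P → . num num C], [P → . y y], [P → . y], [X → . y y num] }  — shift
  I1: { [C' → C .] }  — accept
  I2: { [C → P .] }  — reduce
  I3: { [C → X . y] }  — shift
  I4: { [C → num . num c], [P → num . num C] }  — shift
  I5: { [P → y . y], [P → y .], [X → y . y num] }  — shift, reduce
  I6: { [P → y y .], [X → y y . num] }  — shift, reduce
  I7: { [X → y y num .] }  — reduce
  I8: { [C → . P], [C → . X y], [C → . num num c], [C → num num . c], [P → . num num C], [P → . y y], [P → . y], [P → num num . C], [X → . y y num] }  — shift
  I9: { [P → num num C .] }  — reduce
  I10: { [C → num num c .] }  — reduce
  I11: { [C → X y .] }  — reduce

I5 contains reduce item [P → y .] and shift items [P → y . y], [X → y . y num] — shift-reduce conflict.
I6 contains reduce item [P → y y .] and shift item [X → y y . num] — shift-reduce conflict.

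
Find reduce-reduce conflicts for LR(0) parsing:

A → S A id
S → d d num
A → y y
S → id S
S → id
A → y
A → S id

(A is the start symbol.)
A reduce-reduce conflict occurs when an LR(0) state has two complete items [A → α .] and [B → β .] — both call for a reduction, and with no lookahead the parser cannot choose between them.

Augment with A' → A and build the canonical LR(0) collection (I0 = CLOSURE({[A' → . A]}), then GOTO on every symbol after a dot until no new states appear). It has 13 states:
  I0: { [A → . S A id], [A → . S id], [A → . y y], [A → . y], [A' → . A], [S → . d d num], [S → . id S], [S → . id] }  — shift
  I1: { [A' → A .] }  — accept
  I2: { [A → . S A id], [A → . S id], [A → . y y], [A → . y], [A → S . A id], [A → S . id], [S → . d d num], [S → . id S], [S → . id] }  — shift
  I3: { [S → d . d num] }  — shift
  I4: { [S → . d d num], [S → . id S], [S → . id], [S → id . S], [S → id .] }  — shift, reduce
  I5: { [A → y . y], [A → y .] }  — shift, reduce
  I6: { [A → y y .] }  — reduce
  I7: { [S → id S .] }  — reduce
  I8: { [S → d d . num] }  — shift
  I9: { [S → d d num .] }  — reduce
  I10: { [A → S A . id] }  — shift
  I11: { [A → S id .], [S → . d d num], [S → . id S], [S → . id], [S → id . S], [S → id .] }  — shift, 2 reduces
  I12: { [A → S A id .] }  — reduce

I11 contains complete items [A → S id .], [S → id .] — reduce-reduce conflict.

Answer: Yes — I11: [A → S id .] vs [S → id .]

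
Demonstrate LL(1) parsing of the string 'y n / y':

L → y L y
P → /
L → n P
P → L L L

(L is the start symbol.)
Stack is shown with the top on the left.

Stack    Input      Action
--------------------------
L $      y n / y $  output L → y L y
y L y $  y n / y $  match 'y'
L y $    n / y $    output L → n P
n P y $  n / y $    match 'n'
P y $    / y $      output P → /
/ y $    / y $      match '/'
y $      y $        match 'y'
$        $          accept

The string is accepted.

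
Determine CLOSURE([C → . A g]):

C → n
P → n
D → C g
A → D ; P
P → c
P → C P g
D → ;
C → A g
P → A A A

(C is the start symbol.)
{ [A → . D ; P], [C → . A g], [C → . n], [D → . ;], [D → . C g] }

Start with: [C → . A g]
  [C → . A g] has the dot before A: add [A → . D ; P]
  [A → . D ; P] has the dot before D: add [D → . C g], [D → . ;]
  [D → . C g] has the dot before C: add [C → . n]
No further items can be added.

CLOSURE = { [A → . D ; P], [C → . A g], [C → . n], [D → . ;], [D → . C g] }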